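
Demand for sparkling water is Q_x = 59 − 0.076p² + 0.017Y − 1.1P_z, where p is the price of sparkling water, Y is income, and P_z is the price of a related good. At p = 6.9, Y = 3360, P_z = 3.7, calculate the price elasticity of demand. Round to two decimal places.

At the given point, Q_x = 59 − 0.076(6.9)² + 0.017(3360) − 1.1(3.7) = 59 − 3.6184 + 57.12 − 4.07 = 108.4316.
∂Q_x/∂p = −2·0.076·p = -1.0488, so E_p = -1.0488·(6.9/108.4316) ≈ -0.07.
|E_p| < 1: demand is inelastic.

-0.07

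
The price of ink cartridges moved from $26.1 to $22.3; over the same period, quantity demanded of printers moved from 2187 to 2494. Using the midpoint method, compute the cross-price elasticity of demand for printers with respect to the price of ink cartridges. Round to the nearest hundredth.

%ΔQ_x = (2494 − 2187)/[(2187+2494)/2] = 307/2340.5 ≈ 0.1312.
%ΔP_y = (22.3 − 26.1)/[(26.1+22.3)/2] ≈ -0.1570.
E_xy = 0.1312/-0.1570 ≈ -0.84.
E_xy < 0, so printers and ink cartridges are complements.

-0.84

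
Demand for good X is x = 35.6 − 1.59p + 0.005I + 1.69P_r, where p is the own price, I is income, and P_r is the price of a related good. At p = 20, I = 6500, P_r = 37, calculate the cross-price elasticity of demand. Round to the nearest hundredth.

0.63

x = 35.6 − 1.59(20) + 0.005(6500) + 1.69(37) = 35.6 − 31.8 + 32.5 + 62.53 = 98.83.
∂x/∂P_r = +1.69, so E_xy = 1.69·(37/98.83) ≈ 0.63.
E_xy > 0: the goods are substitutes.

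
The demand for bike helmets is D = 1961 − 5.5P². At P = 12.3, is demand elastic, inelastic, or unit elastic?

elastic

At P = 12.3, D = 1128.905.
dD/dP = −2·5.5·P = −135.3.
Point elasticity E = (dD/dP)·(P/D) = -135.3 × 12.3/1128.905 ≈ -1.474.
|E| ≈ 1.474 > 1, so demand is elastic.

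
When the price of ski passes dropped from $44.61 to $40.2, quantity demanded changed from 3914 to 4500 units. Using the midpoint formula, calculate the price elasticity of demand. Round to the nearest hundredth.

%Δq = (4500 − 3914)/[(3914 + 4500)/2] = 586/4207 ≈ 0.1393.
%Δp = (40.2 − 44.61)/[(44.61 + 40.2)/2] = -4.41/42.405 ≈ -0.1040.
Arc elasticity E = %Δq/%Δp ≈ 0.1393/-0.1040 ≈ -1.34.
|E| > 1: demand is elastic over this range.

-1.34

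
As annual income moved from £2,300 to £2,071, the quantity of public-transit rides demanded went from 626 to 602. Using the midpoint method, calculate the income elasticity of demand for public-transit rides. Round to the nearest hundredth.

0.37

%ΔQ = (602 − 626)/[(626+602)/2] = -24/614 ≈ -0.0391.
%ΔI = (2,071 − 2,300)/[(2,300+2,071)/2] = -229/2185.5 ≈ -0.1048.
E_I = %ΔQ/%ΔI ≈ 0.37.
E_I ∈ (0,1): normal good (necessity).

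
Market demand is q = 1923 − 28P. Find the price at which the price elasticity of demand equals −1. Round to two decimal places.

For linear demand q = a − bP, E = −bP/(a − bP). |E| = 1 ⇒ bP = a − bP ⇒ P = a/(2b).
P = 1923/(2·28) ≈ 34.34.

34.34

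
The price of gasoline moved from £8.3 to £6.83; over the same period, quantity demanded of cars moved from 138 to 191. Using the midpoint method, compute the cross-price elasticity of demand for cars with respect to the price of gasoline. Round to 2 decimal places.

-1.66

%ΔQ_x = (191 − 138)/[(138+191)/2] = 53/164.5 ≈ 0.3222.
%ΔP_y = (6.83 − 8.3)/[(8.3+6.83)/2] ≈ -0.1943.
E_xy = 0.3222/-0.1943 ≈ -1.66.
E_xy < 0, so cars and gasoline are complements.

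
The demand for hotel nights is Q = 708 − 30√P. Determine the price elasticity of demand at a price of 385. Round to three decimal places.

-2.466

At P = 385, Q = 119.3575.
dQ/dP = −30/(2√P) = −30/(2·19.6214).
Point elasticity E = (dQ/dP)·(P/Q) = -0.7645 × 385/119.3575 ≈ -2.466.
|E| > 1, so demand is elastic at this price.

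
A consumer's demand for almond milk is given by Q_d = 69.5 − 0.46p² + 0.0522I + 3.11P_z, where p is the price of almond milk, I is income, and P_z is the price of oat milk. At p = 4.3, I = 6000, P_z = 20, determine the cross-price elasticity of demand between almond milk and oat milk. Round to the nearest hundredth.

Q_d = 69.5 − 0.46(4.3)² + 0.0522(6000) + 3.11(20) = 69.5 − 8.5054 + 313.2 + 62.2 = 436.3946.
∂Q_d/∂P_z = +3.11, so E_xy = 3.11·(20/436.3946) ≈ 0.14.
E_xy > 0: the goods are substitutes.

0.14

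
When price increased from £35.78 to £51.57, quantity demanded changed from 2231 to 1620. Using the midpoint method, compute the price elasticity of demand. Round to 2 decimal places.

%ΔQ = (1620 − 2231)/[(2231 + 1620)/2] = -611/1925.5 ≈ -0.3173.
%ΔP = (51.57 − 35.78)/[(35.78 + 51.57)/2] = 15.79/43.675 ≈ 0.3615.
Arc elasticity E = %ΔQ/%ΔP ≈ -0.3173/0.3615 ≈ -0.88.
|E| < 1: demand is inelastic over this range.

-0.88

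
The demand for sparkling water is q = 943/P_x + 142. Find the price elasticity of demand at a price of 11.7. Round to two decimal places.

-0.36

At P_x = 11.7, q = 222.5983.
dq/dP_x = −943/P_x² = −6.8887.
Point elasticity E = (dq/dP_x)·(P_x/q) = -6.8887 × 11.7/222.5983 ≈ -0.36.
|E| < 1, so demand is inelastic at this price.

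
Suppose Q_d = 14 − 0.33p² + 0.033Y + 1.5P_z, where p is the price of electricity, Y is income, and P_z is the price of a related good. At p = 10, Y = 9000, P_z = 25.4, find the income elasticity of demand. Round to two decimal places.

0.94

At the given point, Q_d = 14 − 0.33(10)² + 0.033(9000) + 1.5(25.4) = 14 − 33 + 297 + 38.1 = 316.1.
∂Q_d/∂Y = +0.033, so E_I = 0.033·(9000/316.1) ≈ 0.94.
E_I ∈ (0,1): normal good (necessity).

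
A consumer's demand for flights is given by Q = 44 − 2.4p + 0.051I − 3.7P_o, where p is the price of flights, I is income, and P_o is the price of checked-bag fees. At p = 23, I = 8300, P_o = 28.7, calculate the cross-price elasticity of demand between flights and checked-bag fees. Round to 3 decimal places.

-0.347

Evaluating quantity at (p, I, P_o) gives Q = 44 − 2.4(23) + 0.051(8300) − 3.7(28.7) = 44 − 55.2 + 423.3 − 106.19 = 305.91.
∂Q/∂P_o = −3.7, so E_xy = -3.7·(28.7/305.91) ≈ -0.347.
E_xy < 0: the goods are complements.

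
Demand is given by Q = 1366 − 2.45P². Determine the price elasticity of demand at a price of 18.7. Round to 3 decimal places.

At P = 18.7, Q = 509.2595.
dQ/dP = −2·2.45·P = −91.63.
Point elasticity E = (dQ/dP)·(P/Q) = -91.63 × 18.7/509.2595 ≈ -3.365.
|E| > 1, so demand is elastic at this price.

-3.365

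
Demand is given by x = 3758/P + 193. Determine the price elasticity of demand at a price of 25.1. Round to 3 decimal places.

-0.437

At P = 25.1, x = 342.7211.
dx/dP = −3758/P² = −5.965.
Point elasticity E = (dx/dP)·(P/x) = -5.965 × 25.1/342.7211 ≈ -0.437.
|E| < 1, so demand is inelastic at this price.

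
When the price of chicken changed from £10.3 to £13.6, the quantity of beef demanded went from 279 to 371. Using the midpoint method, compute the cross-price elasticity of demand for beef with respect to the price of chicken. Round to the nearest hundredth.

%ΔQ_x = (371 − 279)/[(279+371)/2] = 92/325 ≈ 0.2831.
%ΔP_y = (13.6 − 10.3)/[(10.3+13.6)/2] ≈ 0.2762.
E_xy = 0.2831/0.2762 ≈ 1.03.
E_xy > 0, so beef and chicken are substitutes.

1.03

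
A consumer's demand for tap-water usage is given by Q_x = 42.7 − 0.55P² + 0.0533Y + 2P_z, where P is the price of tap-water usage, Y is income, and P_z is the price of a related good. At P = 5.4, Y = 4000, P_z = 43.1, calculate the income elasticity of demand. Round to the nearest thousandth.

0.654

Substituting, Q_x = 42.7 − 0.55(5.4)² + 0.0533(4000) + 2(43.1) = 42.7 − 16.038 + 213.2 + 86.2 = 326.062.
∂Q_x/∂Y = +0.0533, so E_I = 0.0533·(4000/326.062) ≈ 0.654.
E_I ∈ (0,1): normal good (necessity).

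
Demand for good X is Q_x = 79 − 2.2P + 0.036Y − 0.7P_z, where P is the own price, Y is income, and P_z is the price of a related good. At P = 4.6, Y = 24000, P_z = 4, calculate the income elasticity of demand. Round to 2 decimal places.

0.93

First evaluate Q_x: 79 − 2.2(4.6) + 0.036(24000) − 0.7(4) = 79 − 10.12 + 864 − 2.8 = 930.08.
∂Q_x/∂Y = +0.036, so E_I = 0.036·(24000/930.08) ≈ 0.93.
E_I ∈ (0,1): normal good (necessity).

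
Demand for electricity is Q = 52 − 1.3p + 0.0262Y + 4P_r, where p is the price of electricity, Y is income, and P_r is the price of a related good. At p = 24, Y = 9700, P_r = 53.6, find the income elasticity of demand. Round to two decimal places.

0.52

Substituting, Q = 52 − 1.3(24) + 0.0262(9700) + 4(53.6) = 52 − 31.2 + 254.14 + 214.4 = 489.34.
∂Q/∂Y = +0.0262, so E_I = 0.0262·(9700/489.34) ≈ 0.52.
E_I ∈ (0,1): normal good (necessity).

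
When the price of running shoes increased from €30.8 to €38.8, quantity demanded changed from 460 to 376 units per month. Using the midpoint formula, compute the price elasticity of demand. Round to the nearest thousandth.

%Δq = (376 − 460)/[(460 + 376)/2] = -84/418 ≈ -0.2010.
%ΔP = (38.8 − 30.8)/[(30.8 + 38.8)/2] = 8/34.8 ≈ 0.2299.
Arc elasticity E = %Δq/%ΔP ≈ -0.2010/0.2299 ≈ -0.874.
|E| < 1: demand is inelastic over this range.

-0.874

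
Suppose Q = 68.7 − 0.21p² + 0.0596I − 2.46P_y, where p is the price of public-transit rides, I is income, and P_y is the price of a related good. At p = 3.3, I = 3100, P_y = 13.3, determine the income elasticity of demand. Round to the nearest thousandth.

Evaluating quantity at (p, I, P_y) gives Q = 68.7 − 0.21(3.3)² + 0.0596(3100) − 2.46(13.3) = 68.7 − 2.2869 + 184.76 − 32.718 = 218.4551.
∂Q/∂I = +0.0596, so E_I = 0.0596·(3100/218.4551) ≈ 0.846.
E_I ∈ (0,1): normal good (necessity).

0.846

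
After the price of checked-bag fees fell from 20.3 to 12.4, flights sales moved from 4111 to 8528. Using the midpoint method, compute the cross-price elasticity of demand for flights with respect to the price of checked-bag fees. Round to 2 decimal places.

-1.45

%ΔQ_x = (8528 − 4111)/[(4111+8528)/2] = 4417/6319.5 ≈ 0.6989.
%ΔP_y = (12.4 − 20.3)/[(20.3+12.4)/2] ≈ -0.4832.
E_xy = 0.6989/-0.4832 ≈ -1.45.
E_xy < 0, so flights and checked-bag fees are complements.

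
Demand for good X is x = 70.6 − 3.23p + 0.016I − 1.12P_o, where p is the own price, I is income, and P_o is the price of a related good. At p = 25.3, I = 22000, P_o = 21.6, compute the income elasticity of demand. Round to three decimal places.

1.112

Substituting, x = 70.6 − 3.23(25.3) + 0.016(22000) − 1.12(21.6) = 70.6 − 81.719 + 352 − 24.192 = 316.689.
∂x/∂I = +0.016, so E_I = 0.016·(22000/316.689) ≈ 1.112.
E_I > 1: normal good (luxury).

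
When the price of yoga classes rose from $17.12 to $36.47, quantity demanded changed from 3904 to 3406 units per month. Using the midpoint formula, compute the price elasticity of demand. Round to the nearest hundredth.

%ΔQ = (3406 − 3904)/[(3904 + 3406)/2] = -498/3655 ≈ -0.1363.
%Δp = (36.47 − 17.12)/[(17.12 + 36.47)/2] = 19.35/26.795 ≈ 0.7221.
Arc elasticity E = %ΔQ/%Δp ≈ -0.1363/0.7221 ≈ -0.19.
|E| < 1: demand is inelastic over this range.

-0.19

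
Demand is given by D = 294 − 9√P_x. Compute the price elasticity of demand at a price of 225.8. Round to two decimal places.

At P_x = 225.8, D = 158.7602.
dD/dP_x = −9/(2√P_x) = −9/(2·15.0266).
Point elasticity E = (dD/dP_x)·(P_x/D) = -0.2995 × 225.8/158.7602 ≈ -0.43.
|E| < 1, so demand is inelastic at this price.

-0.43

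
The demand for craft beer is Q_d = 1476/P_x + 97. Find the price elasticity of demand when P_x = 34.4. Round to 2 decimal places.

At P_x = 34.4, Q_d = 139.907.
dQ_d/dP_x = −1476/P_x² = −1.2473.
Point elasticity E = (dQ_d/dP_x)·(P_x/Q_d) = -1.2473 × 34.4/139.907 ≈ -0.31.
|E| < 1, so demand is inelastic at this price.

-0.31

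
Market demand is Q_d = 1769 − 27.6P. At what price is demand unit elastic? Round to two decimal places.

For linear demand Q_d = a − bP, E = −bP/(a − bP). |E| = 1 ⇒ bP = a − bP ⇒ P = a/(2b).
P = 1769/(2·27.6) ≈ 32.05.

32.05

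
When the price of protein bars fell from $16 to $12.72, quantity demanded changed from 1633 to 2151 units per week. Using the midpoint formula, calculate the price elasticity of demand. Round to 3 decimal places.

-1.199

%ΔQ = (2151 − 1633)/[(1633 + 2151)/2] = 518/1892 ≈ 0.2738.
%ΔP = (12.72 − 16)/[(16 + 12.72)/2] = -3.28/14.36 ≈ -0.2284.
Arc elasticity E = %ΔQ/%ΔP ≈ 0.2738/-0.2284 ≈ -1.199.
|E| > 1: demand is elastic over this range.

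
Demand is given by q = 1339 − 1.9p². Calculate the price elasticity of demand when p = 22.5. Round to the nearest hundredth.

At p = 22.5, q = 377.125.
dq/dp = −2·1.9·p = −85.5.
Point elasticity E = (dq/dp)·(p/q) = -85.5 × 22.5/377.125 ≈ -5.10.
|E| > 1, so demand is elastic at this price.

-5.10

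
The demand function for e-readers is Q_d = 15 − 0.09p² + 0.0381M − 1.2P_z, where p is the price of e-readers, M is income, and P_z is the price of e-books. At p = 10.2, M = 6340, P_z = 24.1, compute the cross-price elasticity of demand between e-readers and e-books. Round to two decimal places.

At the given point, Q_d = 15 − 0.09(10.2)² + 0.0381(6340) − 1.2(24.1) = 15 − 9.3636 + 241.554 − 28.92 = 218.2704.
∂Q_d/∂P_z = −1.2, so E_xy = -1.2·(24.1/218.2704) ≈ -0.13.
E_xy < 0: the goods are complements.

-0.13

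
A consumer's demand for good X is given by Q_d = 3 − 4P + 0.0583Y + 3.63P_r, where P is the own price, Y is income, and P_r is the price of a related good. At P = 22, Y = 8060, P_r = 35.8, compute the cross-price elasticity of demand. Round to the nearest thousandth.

0.252

Substituting, Q_d = 3 − 4(22) + 0.0583(8060) + 3.63(35.8) = 3 − 88 + 469.898 + 129.954 = 514.852.
∂Q_d/∂P_r = +3.63, so E_xy = 3.63·(35.8/514.852) ≈ 0.252.
E_xy > 0: the goods are substitutes.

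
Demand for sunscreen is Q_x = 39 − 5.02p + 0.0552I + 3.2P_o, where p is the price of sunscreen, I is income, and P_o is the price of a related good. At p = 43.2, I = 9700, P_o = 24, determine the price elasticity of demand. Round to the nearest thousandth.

Q_x = 39 − 5.02(43.2) + 0.0552(9700) + 3.2(24) = 39 − 216.864 + 535.44 + 76.8 = 434.376.
∂Q_x/∂p = −5.02, so E_p = (−5.02)·(43.2/434.376) ≈ -0.499.
|E_p| < 1: demand is inelastic.

-0.499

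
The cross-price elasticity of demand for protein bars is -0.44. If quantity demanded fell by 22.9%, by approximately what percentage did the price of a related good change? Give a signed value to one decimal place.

%ΔQ ≈ E × %ΔP_y ⇒ %ΔP_y = %ΔQ / E = (-22.9%)/(-0.44) ≈ 52.0%.

52.0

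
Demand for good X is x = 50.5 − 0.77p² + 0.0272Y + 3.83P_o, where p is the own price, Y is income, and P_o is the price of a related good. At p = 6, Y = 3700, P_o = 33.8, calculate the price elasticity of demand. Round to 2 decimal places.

Substituting, x = 50.5 − 0.77(6)² + 0.0272(3700) + 3.83(33.8) = 50.5 − 27.72 + 100.64 + 129.454 = 252.874.
∂x/∂p = −2·0.77·p = -9.24, so E_p = -9.24·(6/252.874) ≈ -0.22.
|E_p| < 1: demand is inelastic.

-0.22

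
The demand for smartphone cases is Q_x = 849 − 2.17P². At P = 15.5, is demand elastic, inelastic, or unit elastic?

elastic

At P = 15.5, Q_x = 327.6575.
dQ_x/dP = −2·2.17·P = −67.27.
Point elasticity E = (dQ_x/dP)·(P/Q_x) = -67.27 × 15.5/327.6575 ≈ -3.182.
|E| ≈ 3.182 > 1, so demand is elastic.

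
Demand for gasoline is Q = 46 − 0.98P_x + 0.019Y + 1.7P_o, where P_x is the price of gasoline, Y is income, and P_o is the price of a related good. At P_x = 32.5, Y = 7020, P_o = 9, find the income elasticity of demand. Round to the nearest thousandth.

First evaluate Q: 46 − 0.98(32.5) + 0.019(7020) + 1.7(9) = 46 − 31.85 + 133.38 + 15.3 = 162.83.
∂Q/∂Y = +0.019, so E_I = 0.019·(7020/162.83) ≈ 0.819.
E_I ∈ (0,1): normal good (necessity).

0.819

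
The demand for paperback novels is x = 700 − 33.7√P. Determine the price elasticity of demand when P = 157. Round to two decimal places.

-0.76

At P = 157, x = 277.7402.
dx/dP = −33.7/(2√P) = −33.7/(2·12.53).
Point elasticity E = (dx/dP)·(P/x) = -1.3448 × 157/277.7402 ≈ -0.76.
|E| < 1, so demand is inelastic at this price.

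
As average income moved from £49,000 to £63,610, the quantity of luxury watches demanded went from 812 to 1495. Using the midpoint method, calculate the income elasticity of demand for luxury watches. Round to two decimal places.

2.28

%ΔQ = (1495 − 812)/[(812+1495)/2] = 683/1153.5 ≈ 0.5921.
%ΔY = (63,610 − 49,000)/[(49,000+63,610)/2] = 14610/56305 ≈ 0.2595.
E_I = %ΔQ/%ΔY ≈ 2.28.
E_I > 1: normal good (luxury).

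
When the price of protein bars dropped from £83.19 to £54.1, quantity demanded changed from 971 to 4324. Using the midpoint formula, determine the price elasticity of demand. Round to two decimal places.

%ΔQ = (4324 − 971)/[(971 + 4324)/2] = 3353/2647.5 ≈ 1.2665.
%Δp = (54.1 − 83.19)/[(83.19 + 54.1)/2] = -29.09/68.645 ≈ -0.4238.
Arc elasticity E = %ΔQ/%Δp ≈ 1.2665/-0.4238 ≈ -2.99.
|E| > 1: demand is elastic over this range.

-2.99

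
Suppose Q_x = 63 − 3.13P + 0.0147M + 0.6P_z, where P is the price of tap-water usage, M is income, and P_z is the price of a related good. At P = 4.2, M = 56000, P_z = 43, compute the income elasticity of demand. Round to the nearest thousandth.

First evaluate Q_x: 63 − 3.13(4.2) + 0.0147(56000) + 0.6(43) = 63 − 13.146 + 823.2 + 25.8 = 898.854.
∂Q_x/∂M = +0.0147, so E_I = 0.0147·(56000/898.854) ≈ 0.916.
E_I ∈ (0,1): normal good (necessity).

0.916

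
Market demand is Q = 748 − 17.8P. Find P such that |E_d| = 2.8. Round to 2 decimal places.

30.96

Set −bP/(a − bP) = −2.8 ⇒ bP = 2.8(a − bP) ⇒ bP(1+2.8) = 2.8·a.
P = 2.8·748/(17.8·3.8) ≈ 30.96.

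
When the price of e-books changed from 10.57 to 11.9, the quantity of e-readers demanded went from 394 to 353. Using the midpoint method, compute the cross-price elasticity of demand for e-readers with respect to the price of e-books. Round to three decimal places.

%ΔQ_x = (353 − 394)/[(394+353)/2] = -41/373.5 ≈ -0.1098.
%ΔP_y = (11.9 − 10.57)/[(10.57+11.9)/2] ≈ 0.1184.
E_xy = -0.1098/0.1184 ≈ -0.927.
E_xy < 0, so e-readers and e-books are complements.

-0.927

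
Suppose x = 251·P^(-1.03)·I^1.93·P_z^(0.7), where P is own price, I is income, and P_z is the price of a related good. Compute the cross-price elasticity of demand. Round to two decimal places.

For a Cobb–Douglas (constant-elasticity) form x = A·P_z^α·…, the elasticity with respect to P_z equals the exponent α at every point.
Here the exponent on P_z is 0.7, so the cross-price elasticity of demand is 0.70.

0.70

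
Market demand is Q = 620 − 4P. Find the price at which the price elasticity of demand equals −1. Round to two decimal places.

77.50

For linear demand Q = a − bP, E = −bP/(a − bP). |E| = 1 ⇒ bP = a − bP ⇒ P = a/(2b).
P = 620/(2·4) = 77.50.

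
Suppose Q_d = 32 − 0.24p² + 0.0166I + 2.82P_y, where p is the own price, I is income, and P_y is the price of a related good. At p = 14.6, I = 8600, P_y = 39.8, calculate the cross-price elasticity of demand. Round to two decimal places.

First evaluate Q_d: 32 − 0.24(14.6)² + 0.0166(8600) + 2.82(39.8) = 32 − 51.1584 + 142.76 + 112.236 = 235.8376.
∂Q_d/∂P_y = +2.82, so E_xy = 2.82·(39.8/235.8376) ≈ 0.48.
E_xy > 0: the goods are substitutes.

0.48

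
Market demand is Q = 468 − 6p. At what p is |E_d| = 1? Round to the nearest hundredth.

39.00

For linear demand Q = a − bp, E = −bp/(a − bp). |E| = 1 ⇒ bp = a − bp ⇒ p = a/(2b).
p = 468/(2·6) = 39.00.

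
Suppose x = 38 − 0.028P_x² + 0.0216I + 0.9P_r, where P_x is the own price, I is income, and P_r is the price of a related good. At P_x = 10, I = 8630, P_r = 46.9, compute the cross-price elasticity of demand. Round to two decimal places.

Evaluating quantity at (P_x, I, P_r) gives x = 38 − 0.028(10)² + 0.0216(8630) + 0.9(46.9) = 38 − 2.8 + 186.408 + 42.21 = 263.818.
∂x/∂P_r = +0.9, so E_xy = 0.9·(46.9/263.818) ≈ 0.16.
E_xy > 0: the goods are substitutes.

0.16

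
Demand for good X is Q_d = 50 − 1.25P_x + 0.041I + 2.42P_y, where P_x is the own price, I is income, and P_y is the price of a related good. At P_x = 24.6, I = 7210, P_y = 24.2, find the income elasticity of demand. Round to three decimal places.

0.792

Substituting, Q_d = 50 − 1.25(24.6) + 0.041(7210) + 2.42(24.2) = 50 − 30.75 + 295.61 + 58.564 = 373.424.
∂Q_d/∂I = +0.041, so E_I = 0.041·(7210/373.424) ≈ 0.792.
E_I ∈ (0,1): normal good (necessity).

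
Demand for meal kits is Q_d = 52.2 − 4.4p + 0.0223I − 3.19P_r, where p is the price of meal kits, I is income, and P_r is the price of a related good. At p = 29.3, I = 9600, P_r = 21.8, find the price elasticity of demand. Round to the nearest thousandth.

-1.901

Q_d = 52.2 − 4.4(29.3) + 0.0223(9600) − 3.19(21.8) = 52.2 − 128.92 + 214.08 − 69.542 = 67.818.
∂Q_d/∂p = −4.4, so E_p = (−4.4)·(29.3/67.818) ≈ -1.901.
|E_p| > 1: demand is elastic.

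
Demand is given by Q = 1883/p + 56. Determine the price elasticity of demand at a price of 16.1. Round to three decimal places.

-0.676

At p = 16.1, Q = 172.9565.
dQ/dp = −1883/p² = −7.2644.
Point elasticity E = (dQ/dp)·(p/Q) = -7.2644 × 16.1/172.9565 ≈ -0.676.
|E| < 1, so demand is inelastic at this price.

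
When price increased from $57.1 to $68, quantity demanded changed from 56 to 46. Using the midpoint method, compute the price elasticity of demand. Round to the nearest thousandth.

%Δq = (46 − 56)/[(56 + 46)/2] = -10/51 ≈ -0.1961.
%Δp = (68 − 57.1)/[(57.1 + 68)/2] = 10.9/62.55 ≈ 0.1743.
Arc elasticity E = %Δq/%Δp ≈ -0.1961/0.1743 ≈ -1.125.
|E| > 1: demand is elastic over this range.

-1.125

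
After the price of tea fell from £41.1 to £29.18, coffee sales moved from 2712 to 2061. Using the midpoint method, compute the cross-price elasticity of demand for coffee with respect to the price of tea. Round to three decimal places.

0.804

%ΔQ_x = (2061 − 2712)/[(2712+2061)/2] = -651/2386.5 ≈ -0.2728.
%ΔP_y = (29.18 − 41.1)/[(41.1+29.18)/2] ≈ -0.3392.
E_xy = -0.2728/-0.3392 ≈ 0.804.
E_xy > 0, so coffee and tea are substitutes.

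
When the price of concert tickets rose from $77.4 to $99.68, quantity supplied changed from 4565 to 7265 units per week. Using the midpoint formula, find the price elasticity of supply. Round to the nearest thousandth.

%ΔQ = (7265 − 4565)/[(4565 + 7265)/2] = 2700/5915 ≈ 0.4565.
%Δp = (99.68 − 77.4)/[(77.4 + 99.68)/2] = 22.28/88.54 ≈ 0.2516.
Arc elasticity E = %ΔQ/%Δp ≈ 0.4565/0.2516 ≈ 1.814.
|E| > 1: supply is elastic over this range.

1.814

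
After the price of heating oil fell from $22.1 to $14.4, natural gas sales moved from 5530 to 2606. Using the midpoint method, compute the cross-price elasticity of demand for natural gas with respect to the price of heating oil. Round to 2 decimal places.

%ΔQ_x = (2606 − 5530)/[(5530+2606)/2] = -2924/4068 ≈ -0.7188.
%ΔP_y = (14.4 − 22.1)/[(22.1+14.4)/2] ≈ -0.4219.
E_xy = -0.7188/-0.4219 ≈ 1.70.
E_xy > 0, so natural gas and heating oil are substitutes.

1.70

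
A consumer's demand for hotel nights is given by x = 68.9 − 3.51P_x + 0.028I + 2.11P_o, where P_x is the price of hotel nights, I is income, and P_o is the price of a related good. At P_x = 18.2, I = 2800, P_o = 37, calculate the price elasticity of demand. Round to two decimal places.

First evaluate x: 68.9 − 3.51(18.2) + 0.028(2800) + 2.11(37) = 68.9 − 63.882 + 78.4 + 78.07 = 161.488.
∂x/∂P_x = −3.51, so E_p = (−3.51)·(18.2/161.488) ≈ -0.40.
|E_p| < 1: demand is inelastic.

-0.40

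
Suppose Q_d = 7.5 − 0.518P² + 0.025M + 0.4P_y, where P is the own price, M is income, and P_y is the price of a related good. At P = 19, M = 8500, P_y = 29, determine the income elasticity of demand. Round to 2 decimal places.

4.76

Substituting, Q_d = 7.5 − 0.518(19)² + 0.025(8500) + 0.4(29) = 7.5 − 186.998 + 212.5 + 11.6 = 44.602.
∂Q_d/∂M = +0.025, so E_I = 0.025·(8500/44.602) ≈ 4.76.
E_I > 1: normal good (luxury).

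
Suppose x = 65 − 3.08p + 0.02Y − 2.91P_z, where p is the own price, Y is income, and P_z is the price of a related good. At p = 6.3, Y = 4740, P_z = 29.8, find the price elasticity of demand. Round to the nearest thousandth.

-0.361

Evaluating quantity at (p, Y, P_z) gives x = 65 − 3.08(6.3) + 0.02(4740) − 2.91(29.8) = 65 − 19.404 + 94.8 − 86.718 = 53.678.
∂x/∂p = −3.08, so E_p = (−3.08)·(6.3/53.678) ≈ -0.361.
|E_p| < 1: demand is inelastic.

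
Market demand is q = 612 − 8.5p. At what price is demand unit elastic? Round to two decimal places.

36.00

For linear demand q = a − bp, E = −bp/(a − bp). |E| = 1 ⇒ bp = a − bp ⇒ p = a/(2b).
p = 612/(2·8.5) = 36.00.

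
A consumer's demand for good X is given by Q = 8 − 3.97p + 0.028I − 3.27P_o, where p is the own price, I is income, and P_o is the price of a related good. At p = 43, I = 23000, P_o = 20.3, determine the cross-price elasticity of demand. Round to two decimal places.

-0.16

Evaluating quantity at (p, I, P_o) gives Q = 8 − 3.97(43) + 0.028(23000) − 3.27(20.3) = 8 − 170.71 + 644 − 66.381 = 414.909.
∂Q/∂P_o = −3.27, so E_xy = -3.27·(20.3/414.909) ≈ -0.16.
E_xy < 0: the goods are complements.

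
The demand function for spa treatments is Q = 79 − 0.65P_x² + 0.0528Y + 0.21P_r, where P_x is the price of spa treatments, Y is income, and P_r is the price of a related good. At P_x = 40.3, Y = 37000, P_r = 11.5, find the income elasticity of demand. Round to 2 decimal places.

At the given point, Q = 79 − 0.65(40.3)² + 0.0528(37000) + 0.21(11.5) = 79 − 1055.6585 + 1953.6 + 2.415 = 979.3565.
∂Q/∂Y = +0.0528, so E_I = 0.0528·(37000/979.3565) ≈ 1.99.
E_I > 1: normal good (luxury).

1.99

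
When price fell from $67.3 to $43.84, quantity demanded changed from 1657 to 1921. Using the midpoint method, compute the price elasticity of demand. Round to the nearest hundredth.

%Δq = (1921 − 1657)/[(1657 + 1921)/2] = 264/1789 ≈ 0.1476.
%Δp = (43.84 − 67.3)/[(67.3 + 43.84)/2] = -23.46/55.57 ≈ -0.4222.
Arc elasticity E = %Δq/%Δp ≈ 0.1476/-0.4222 ≈ -0.35.
|E| < 1: demand is inelastic over this range.

-0.35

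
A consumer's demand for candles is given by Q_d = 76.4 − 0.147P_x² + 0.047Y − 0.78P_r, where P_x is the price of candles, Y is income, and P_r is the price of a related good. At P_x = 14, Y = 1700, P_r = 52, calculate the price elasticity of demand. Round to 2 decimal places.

Q_d = 76.4 − 0.147(14)² + 0.047(1700) − 0.78(52) = 76.4 − 28.812 + 79.9 − 40.56 = 86.928.
∂Q_d/∂P_x = −2·0.147·P_x = -4.116, so E_p = -4.116·(14/86.928) ≈ -0.66.
|E_p| < 1: demand is inelastic.

-0.66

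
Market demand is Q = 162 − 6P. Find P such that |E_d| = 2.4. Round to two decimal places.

Set −bP/(a − bP) = −2.4 ⇒ bP = 2.4(a − bP) ⇒ bP(1+2.4) = 2.4·a.
P = 2.4·162/(6·3.4) ≈ 19.06.

19.06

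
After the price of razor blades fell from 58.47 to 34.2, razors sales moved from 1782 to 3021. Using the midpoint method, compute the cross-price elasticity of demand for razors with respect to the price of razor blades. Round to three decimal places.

%ΔQ_x = (3021 − 1782)/[(1782+3021)/2] = 1239/2401.5 ≈ 0.5159.
%ΔP_y = (34.2 − 58.47)/[(58.47+34.2)/2] ≈ -0.5238.
E_xy = 0.5159/-0.5238 ≈ -0.985.
E_xy < 0, so razors and razor blades are complements.

-0.985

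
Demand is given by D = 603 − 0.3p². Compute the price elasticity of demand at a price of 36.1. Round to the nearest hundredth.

-3.69

At p = 36.1, D = 212.037.
dD/dp = −2·0.3·p = −21.66.
Point elasticity E = (dD/dp)·(p/D) = -21.66 × 36.1/212.037 ≈ -3.69.
|E| > 1, so demand is elastic at this price.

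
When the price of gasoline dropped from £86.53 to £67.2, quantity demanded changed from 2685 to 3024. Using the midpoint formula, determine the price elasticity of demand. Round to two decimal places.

%Δq = (3024 − 2685)/[(2685 + 3024)/2] = 339/2854.5 ≈ 0.1188.
%ΔP = (67.2 − 86.53)/[(86.53 + 67.2)/2] = -19.33/76.865 ≈ -0.2515.
Arc elasticity E = %Δq/%ΔP ≈ 0.1188/-0.2515 ≈ -0.47.
|E| < 1: demand is inelastic over this range.

-0.47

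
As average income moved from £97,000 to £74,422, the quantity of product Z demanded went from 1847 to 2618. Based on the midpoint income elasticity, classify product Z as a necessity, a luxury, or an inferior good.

inferior

%ΔQ = (2618 − 1847)/[(1847+2618)/2] = 771/2232.5 ≈ 0.3454.
%ΔY = (74,422 − 97,000)/[(97,000+74,422)/2] = -22578/85711 ≈ -0.2634.
E_I = %ΔQ/%ΔY ≈ -1.311.
E_I < 0: inferior good.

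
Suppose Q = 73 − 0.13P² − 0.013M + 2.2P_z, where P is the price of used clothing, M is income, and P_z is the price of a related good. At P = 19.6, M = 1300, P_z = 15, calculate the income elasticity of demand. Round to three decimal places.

-0.432

Substituting, Q = 73 − 0.13(19.6)² − 0.013(1300) + 2.2(15) = 73 − 49.9408 − 16.9 + 33 = 39.1592.
∂Q/∂M = −0.013, so E_I = -0.013·(1300/39.1592) ≈ -0.432.
E_I < 0: inferior good.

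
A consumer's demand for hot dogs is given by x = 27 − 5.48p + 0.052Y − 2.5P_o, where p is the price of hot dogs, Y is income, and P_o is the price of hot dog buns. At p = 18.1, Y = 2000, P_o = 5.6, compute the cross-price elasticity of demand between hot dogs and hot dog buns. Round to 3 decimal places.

-0.786

At the given point, x = 27 − 5.48(18.1) + 0.052(2000) − 2.5(5.6) = 27 − 99.188 + 104 − 14 = 17.812.
∂x/∂P_o = −2.5, so E_xy = -2.5·(5.6/17.812) ≈ -0.786.
E_xy < 0: the goods are complements.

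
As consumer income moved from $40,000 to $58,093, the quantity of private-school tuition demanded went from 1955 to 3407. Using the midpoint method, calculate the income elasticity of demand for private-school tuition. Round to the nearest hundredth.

%ΔQ = (3407 − 1955)/[(1955+3407)/2] = 1452/2681 ≈ 0.5416.
%ΔY = (58,093 − 40,000)/[(40,000+58,093)/2] = 18093/49046.5 ≈ 0.3689.
E_I = %ΔQ/%ΔY ≈ 1.47.
E_I > 1: normal good (luxury).

1.47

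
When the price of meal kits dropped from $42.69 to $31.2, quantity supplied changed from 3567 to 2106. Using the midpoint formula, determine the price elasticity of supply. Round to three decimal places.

1.656

%ΔQ = (2106 − 3567)/[(3567 + 2106)/2] = -1461/2836.5 ≈ -0.5151.
%Δp = (31.2 − 42.69)/[(42.69 + 31.2)/2] = -11.49/36.945 ≈ -0.3110.
Arc elasticity E = %ΔQ/%Δp ≈ -0.5151/-0.3110 ≈ 1.656.
|E| > 1: supply is elastic over this range.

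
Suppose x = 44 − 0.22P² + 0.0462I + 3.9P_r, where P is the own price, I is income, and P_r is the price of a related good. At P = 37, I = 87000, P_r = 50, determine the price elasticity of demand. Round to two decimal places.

x = 44 − 0.22(37)² + 0.0462(87000) + 3.9(50) = 44 − 301.18 + 4019.4 + 195 = 3957.22.
∂x/∂P = −2·0.22·P = -16.28, so E_p = -16.28·(37/3957.22) ≈ -0.15.
|E_p| < 1: demand is inelastic.

-0.15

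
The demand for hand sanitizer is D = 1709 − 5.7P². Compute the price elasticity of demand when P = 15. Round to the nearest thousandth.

At P = 15, D = 426.5.
dD/dP = −2·5.7·P = −171.
Point elasticity E = (dD/dP)·(P/D) = -171 × 15/426.5 ≈ -6.014.
|E| > 1, so demand is elastic at this price.

-6.014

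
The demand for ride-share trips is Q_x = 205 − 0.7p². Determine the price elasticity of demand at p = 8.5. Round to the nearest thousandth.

At p = 8.5, Q_x = 154.425.
dQ_x/dp = −2·0.7·p = −11.9.
Point elasticity E = (dQ_x/dp)·(p/Q_x) = -11.9 × 8.5/154.425 ≈ -0.655.
|E| < 1, so demand is inelastic at this price.

-0.655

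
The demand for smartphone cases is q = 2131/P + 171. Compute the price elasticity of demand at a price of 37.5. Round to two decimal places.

-0.25

At P = 37.5, q = 227.8267.
dq/dP = −2131/P² = −1.5154.
Point elasticity E = (dq/dP)·(P/q) = -1.5154 × 37.5/227.8267 ≈ -0.25.
|E| < 1, so demand is inelastic at this price.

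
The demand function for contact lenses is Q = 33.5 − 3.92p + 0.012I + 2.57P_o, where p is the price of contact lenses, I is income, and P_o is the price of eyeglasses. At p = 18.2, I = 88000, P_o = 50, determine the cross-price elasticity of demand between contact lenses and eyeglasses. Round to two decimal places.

0.11

At the given point, Q = 33.5 − 3.92(18.2) + 0.012(88000) + 2.57(50) = 33.5 − 71.344 + 1056 + 128.5 = 1146.656.
∂Q/∂P_o = +2.57, so E_xy = 2.57·(50/1146.656) ≈ 0.11.
E_xy > 0: the goods are substitutes.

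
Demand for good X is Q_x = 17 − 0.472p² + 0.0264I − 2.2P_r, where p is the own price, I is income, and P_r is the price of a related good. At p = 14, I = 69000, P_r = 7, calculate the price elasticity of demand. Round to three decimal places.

-0.107

Evaluating quantity at (p, I, P_r) gives Q_x = 17 − 0.472(14)² + 0.0264(69000) − 2.2(7) = 17 − 92.512 + 1821.6 − 15.4 = 1730.688.
∂Q_x/∂p = −2·0.472·p = -13.216, so E_p = -13.216·(14/1730.688) ≈ -0.107.
|E_p| < 1: demand is inelastic.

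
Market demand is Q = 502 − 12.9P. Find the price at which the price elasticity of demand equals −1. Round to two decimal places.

For linear demand Q = a − bP, E = −bP/(a − bP). |E| = 1 ⇒ bP = a − bP ⇒ P = a/(2b).
P = 502/(2·12.9) ≈ 19.46.

19.46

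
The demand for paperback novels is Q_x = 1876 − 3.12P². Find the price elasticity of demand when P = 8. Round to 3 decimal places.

At P = 8, Q_x = 1676.32.
dQ_x/dP = −2·3.12·P = −49.92.
Point elasticity E = (dQ_x/dP)·(P/Q_x) = -49.92 × 8/1676.32 ≈ -0.238.
|E| < 1, so demand is inelastic at this price.

-0.238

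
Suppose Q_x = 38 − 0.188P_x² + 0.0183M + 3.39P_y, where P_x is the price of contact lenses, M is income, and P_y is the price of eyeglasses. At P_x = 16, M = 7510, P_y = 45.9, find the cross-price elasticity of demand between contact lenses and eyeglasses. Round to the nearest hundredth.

0.55

First evaluate Q_x: 38 − 0.188(16)² + 0.0183(7510) + 3.39(45.9) = 38 − 48.128 + 137.433 + 155.601 = 282.906.
∂Q_x/∂P_y = +3.39, so E_xy = 3.39·(45.9/282.906) ≈ 0.55.
E_xy > 0: the goods are substitutes.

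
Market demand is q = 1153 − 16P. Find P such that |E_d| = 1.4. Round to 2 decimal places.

42.04

Set −bP/(a − bP) = −1.4 ⇒ bP = 1.4(a − bP) ⇒ bP(1+1.4) = 1.4·a.
P = 1.4·1153/(16·2.4) ≈ 42.04.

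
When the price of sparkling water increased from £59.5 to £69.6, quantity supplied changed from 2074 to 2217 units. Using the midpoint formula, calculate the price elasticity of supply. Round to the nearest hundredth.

%Δq = (2217 − 2074)/[(2074 + 2217)/2] = 143/2145.5 ≈ 0.0667.
%Δp = (69.6 − 59.5)/[(59.5 + 69.6)/2] = 10.1/64.55 ≈ 0.1565.
Arc elasticity E = %Δq/%Δp ≈ 0.0667/0.1565 ≈ 0.43.
|E| < 1: supply is inelastic over this range.

0.43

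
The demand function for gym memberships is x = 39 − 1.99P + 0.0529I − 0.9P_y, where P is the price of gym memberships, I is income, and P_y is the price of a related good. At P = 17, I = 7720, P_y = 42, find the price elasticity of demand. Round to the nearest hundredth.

-0.09

x = 39 − 1.99(17) + 0.0529(7720) − 0.9(42) = 39 − 33.83 + 408.388 − 37.8 = 375.758.
∂x/∂P = −1.99, so E_p = (−1.99)·(17/375.758) ≈ -0.09.
|E_p| < 1: demand is inelastic.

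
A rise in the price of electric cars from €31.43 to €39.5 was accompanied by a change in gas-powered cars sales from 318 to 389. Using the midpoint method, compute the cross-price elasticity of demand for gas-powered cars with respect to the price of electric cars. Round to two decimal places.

%ΔQ_x = (389 − 318)/[(318+389)/2] = 71/353.5 ≈ 0.2008.
%ΔP_y = (39.5 − 31.43)/[(31.43+39.5)/2] ≈ 0.2275.
E_xy = 0.2008/0.2275 ≈ 0.88.
E_xy > 0, so gas-powered cars and electric cars are substitutes.

0.88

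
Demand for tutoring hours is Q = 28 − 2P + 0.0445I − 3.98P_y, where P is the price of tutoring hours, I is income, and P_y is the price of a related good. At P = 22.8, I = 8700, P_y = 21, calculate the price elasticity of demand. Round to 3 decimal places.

Evaluating quantity at (P, I, P_y) gives Q = 28 − 2(22.8) + 0.0445(8700) − 3.98(21) = 28 − 45.6 + 387.15 − 83.58 = 285.97.
∂Q/∂P = −2, so E_p = (−2)·(22.8/285.97) ≈ -0.159.
|E_p| < 1: demand is inelastic.

-0.159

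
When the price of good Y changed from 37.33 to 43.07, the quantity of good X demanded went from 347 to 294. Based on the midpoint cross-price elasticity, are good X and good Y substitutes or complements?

complements

%ΔQ_x = (294 − 347)/[(347+294)/2] = -53/320.5 ≈ -0.1654.
%ΔP_y = (43.07 − 37.33)/[(37.33+43.07)/2] ≈ 0.1428.
E_xy = -0.1654/0.1428 ≈ -1.158.
E_xy < 0, so the goods are complements.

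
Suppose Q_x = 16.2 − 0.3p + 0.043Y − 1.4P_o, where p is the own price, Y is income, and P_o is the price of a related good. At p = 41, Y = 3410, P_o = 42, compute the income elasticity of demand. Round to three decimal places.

1.598

Substituting, Q_x = 16.2 − 0.3(41) + 0.043(3410) − 1.4(42) = 16.2 − 12.3 + 146.63 − 58.8 = 91.73.
∂Q_x/∂Y = +0.043, so E_I = 0.043·(3410/91.73) ≈ 1.598.
E_I > 1: normal good (luxury).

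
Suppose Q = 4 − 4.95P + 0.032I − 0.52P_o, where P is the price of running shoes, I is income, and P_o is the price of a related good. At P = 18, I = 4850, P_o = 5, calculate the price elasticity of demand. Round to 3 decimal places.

Q = 4 − 4.95(18) + 0.032(4850) − 0.52(5) = 4 − 89.1 + 155.2 − 2.6 = 67.5.
∂Q/∂P = −4.95, so E_p = (−4.95)·(18/67.5) ≈ -1.320.
|E_p| > 1: demand is elastic.

-1.320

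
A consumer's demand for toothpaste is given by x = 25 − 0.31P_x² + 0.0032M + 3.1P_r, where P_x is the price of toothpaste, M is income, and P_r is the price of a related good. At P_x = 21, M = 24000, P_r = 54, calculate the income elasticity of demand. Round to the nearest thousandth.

x = 25 − 0.31(21)² + 0.0032(24000) + 3.1(54) = 25 − 136.71 + 76.8 + 167.4 = 132.49.
∂x/∂M = +0.0032, so E_I = 0.0032·(24000/132.49) ≈ 0.580.
E_I ∈ (0,1): normal good (necessity).

0.580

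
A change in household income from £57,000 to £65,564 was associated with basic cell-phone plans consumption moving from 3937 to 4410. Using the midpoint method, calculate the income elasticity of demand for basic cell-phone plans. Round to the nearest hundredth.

%ΔQ = (4410 − 3937)/[(3937+4410)/2] = 473/4173.5 ≈ 0.1133.
%ΔY = (65,564 − 57,000)/[(57,000+65,564)/2] = 8564/61282 ≈ 0.1397.
E_I = %ΔQ/%ΔY ≈ 0.81.
E_I ∈ (0,1): normal good (necessity).

0.81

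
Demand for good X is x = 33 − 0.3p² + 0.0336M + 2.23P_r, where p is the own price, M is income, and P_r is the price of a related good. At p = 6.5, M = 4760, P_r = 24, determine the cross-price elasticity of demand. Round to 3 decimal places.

First evaluate x: 33 − 0.3(6.5)² + 0.0336(4760) + 2.23(24) = 33 − 12.675 + 159.936 + 53.52 = 233.781.
∂x/∂P_r = +2.23, so E_xy = 2.23·(24/233.781) ≈ 0.229.
E_xy > 0: the goods are substitutes.

0.229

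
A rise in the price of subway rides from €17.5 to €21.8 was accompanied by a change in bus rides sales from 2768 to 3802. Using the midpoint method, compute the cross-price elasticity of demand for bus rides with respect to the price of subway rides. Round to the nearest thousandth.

%ΔQ_x = (3802 − 2768)/[(2768+3802)/2] = 1034/3285 ≈ 0.3148.
%ΔP_y = (21.8 − 17.5)/[(17.5+21.8)/2] ≈ 0.2188.
E_xy = 0.3148/0.2188 ≈ 1.438.
E_xy > 0, so bus rides and subway rides are substitutes.

1.438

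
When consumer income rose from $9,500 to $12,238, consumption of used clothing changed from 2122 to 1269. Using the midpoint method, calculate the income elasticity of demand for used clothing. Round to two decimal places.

-2.00

%ΔQ = (1269 − 2122)/[(2122+1269)/2] = -853/1695.5 ≈ -0.5031.
%ΔI = (12,238 − 9,500)/[(9,500+12,238)/2] = 2738/10869 ≈ 0.2519.
E_I = %ΔQ/%ΔI ≈ -2.00.
E_I < 0: inferior good.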